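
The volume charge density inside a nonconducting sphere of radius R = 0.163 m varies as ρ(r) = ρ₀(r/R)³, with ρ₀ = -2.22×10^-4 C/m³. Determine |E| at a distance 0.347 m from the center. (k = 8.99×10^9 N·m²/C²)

Symmetry ⇒ E = E(r) r̂. Gaussian sphere of radius r = 0.347 m (r > R, all charge enclosed).
Q_enc = 4π ∫₀^R ρ₀(r'/R)^3 r'² dr' = 4πρ₀R³/6 = -2.014×10^-6 C.
Since E is radial and uniform over the Gaussian sphere, Φ = E·4πr² = Q_enc/ε₀.
E = k|Q_enc|/r² = (8.99×10^9)(2.014×10^-6)/(0.347)² = 1.50e5 N/C.

|E| = 1.50×10^5 N/C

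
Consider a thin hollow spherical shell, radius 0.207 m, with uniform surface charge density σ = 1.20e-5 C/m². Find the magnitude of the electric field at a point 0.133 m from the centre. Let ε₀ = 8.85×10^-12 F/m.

E = 0 (no enclosed charge)

Symmetry ⇒ E = E(r) r̂. Gaussian sphere of radius r = 0.133 m (inside the shell, r < 0.207 m).
No charge lies within this surface, so Q_enc = 0 and Gauss's law gives E·4πr² = 0 ⇒ E = 0.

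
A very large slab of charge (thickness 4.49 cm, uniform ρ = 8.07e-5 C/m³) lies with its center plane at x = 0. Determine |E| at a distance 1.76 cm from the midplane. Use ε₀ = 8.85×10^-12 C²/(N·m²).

By symmetry E is perpendicular to the slab. A Gaussian pillbox from −1.76 cm to +1.76 cm (face area A) lies entirely within the slab.
Q_enc = ρ·(2x)·A and flux = 2EA, so 2EA = 2ρxA/ε₀ ⇒ E = |ρ|x/ε₀.
E = (8.07×10^-5)(0.0176)/(8.85×10^-12) = 1.60×10^5 N/C.

|E| ≈ 1.60e5 V/m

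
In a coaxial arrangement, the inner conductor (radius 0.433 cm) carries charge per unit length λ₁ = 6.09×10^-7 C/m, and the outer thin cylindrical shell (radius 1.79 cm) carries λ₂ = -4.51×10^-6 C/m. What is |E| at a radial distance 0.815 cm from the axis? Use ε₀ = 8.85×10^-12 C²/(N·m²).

|E| = 1.34×10^6 N/C

Take a coaxial cylindrical Gaussian surface of radius r = 0.815 cm and length L (between the conductors, 0.433 cm < r < 1.79 cm).
Only the inner wire is enclosed; the outer shell contributes nothing inside itself. λ_enc = λ₁ = 6.09×10^-7 C/m.
Applying ∮E·dA = Q_enc/ε₀ with the end caps contributing no flux:
E = |λ_enc|/(2πε₀r) = (6.09×10^-7)/(2π·8.85×10^-12·0.00815) = 1.34e6 N/C.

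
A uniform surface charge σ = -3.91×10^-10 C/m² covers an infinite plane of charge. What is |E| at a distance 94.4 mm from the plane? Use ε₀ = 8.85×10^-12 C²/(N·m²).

The symmetry is planar: E is normal to the sheet and the same magnitude on both sides. Take a pillbox straddling the sheet with end-cap area A.
Only the two end caps contribute flux: Φ = 2EA. With Q_enc = σA, Gauss's law gives E = |σ|/(2ε₀).
E = |σ|/(2ε₀) = (3.91e-10)/(2·8.85×10^-12) = 22.1 N/C.

E = 22.1 V/m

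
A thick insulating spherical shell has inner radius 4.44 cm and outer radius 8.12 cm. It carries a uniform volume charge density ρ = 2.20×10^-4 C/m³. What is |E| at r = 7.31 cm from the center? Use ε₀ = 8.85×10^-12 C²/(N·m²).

E = 4.70×10^5 V/m

Take a concentric spherical Gaussian surface of radius r = 7.31 cm (within the shell material, 4.44 cm < r < 8.12 cm).
Enclosed charge is the volume from a to r: Q_enc = (4π/3)ρ(r³ − a³) = 2.793×10^-7 C.
Applying ∮E·dA = Q_enc/ε₀ with Φ = E(4πr²):
E = |Q_enc|/(4πε₀r²) = (2.793e-7)/(4π·8.85×10^-12·(0.0731)²) = 4.70×10^5 N/C.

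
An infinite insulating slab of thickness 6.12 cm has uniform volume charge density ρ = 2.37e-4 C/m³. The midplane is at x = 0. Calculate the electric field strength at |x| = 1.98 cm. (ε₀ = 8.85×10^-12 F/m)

|E| = 5.30×10^5 N/C

By symmetry E is perpendicular to the slab. A Gaussian pillbox from −1.98 cm to +1.98 cm (face area A) lies entirely within the slab.
Q_enc = ρ·(2x)·A and flux = 2EA, so 2EA = 2ρxA/ε₀ ⇒ E = |ρ|x/ε₀.
E = (2.37×10^-4)(0.0198)/(8.85×10^-12) = 5.30×10^5 N/C.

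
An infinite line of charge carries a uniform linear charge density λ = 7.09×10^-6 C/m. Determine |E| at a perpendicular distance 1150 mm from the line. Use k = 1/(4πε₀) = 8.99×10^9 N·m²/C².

E = 1.11×10^5 V/m

Take a coaxial cylindrical Gaussian surface of radius r = 1150 mm and length L.
Q_enc = λL, so λ_enc = 7.09×10^-6 C/m.
Since E is radial and uniform over the curved surface, Φ = E·2πrL = Q_enc/ε₀ = λ_enc L/ε₀.
E = 2k|λ_enc|/r = 2(8.99×10^9)(7.09×10^-6)/(1.15) = 1.11×10^5 N/C.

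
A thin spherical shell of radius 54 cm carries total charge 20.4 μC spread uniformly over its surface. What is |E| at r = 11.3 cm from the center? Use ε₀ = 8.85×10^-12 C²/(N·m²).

Use a concentric Gaussian sphere at r = 11.3 cm (inside the shell, r < 54 cm).
No charge lies within this surface, so Q_enc = 0 and Gauss's law gives E·4πr² = 0 ⇒ E = 0.

E = 0 (no enclosed charge)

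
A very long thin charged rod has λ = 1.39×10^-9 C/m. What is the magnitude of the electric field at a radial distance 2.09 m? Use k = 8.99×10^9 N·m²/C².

Coaxial Gaussian cylinder, radius r = 2.09 m, length L.
Q_enc = λL, so λ_enc = 1.39×10^-9 C/m.
Since E is radial and uniform over the curved surface, Φ = E·2πrL = Q_enc/ε₀ = λ_enc L/ε₀.
E = 2k|λ_enc|/r = 2(8.99×10^9)(1.39e-9)/(2.09) = 12 N/C.

12 N/C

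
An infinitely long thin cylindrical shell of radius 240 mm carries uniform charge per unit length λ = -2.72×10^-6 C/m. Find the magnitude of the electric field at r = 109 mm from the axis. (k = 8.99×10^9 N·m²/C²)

E = 0

By cylindrical symmetry E is radial; use a coaxial Gaussian cylinder of radius 109 mm and length L (r < 240 mm, inside the shell).
No charge is enclosed, so Gauss's law gives E·2πrL = 0 ⇒ E = 0.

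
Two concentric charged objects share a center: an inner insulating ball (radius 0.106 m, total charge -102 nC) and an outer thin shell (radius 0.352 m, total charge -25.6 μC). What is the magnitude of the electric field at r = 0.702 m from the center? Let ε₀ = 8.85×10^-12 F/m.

Use a concentric Gaussian sphere at r = 0.702 m (r > 0.352 m, enclosing both).
Q_enc = (-102 nC) + (-25.6 μC) = -2.57×10^-5 C.
Applying ∮E·dA = Q_enc/ε₀ with Φ = E(4πr²):
E = |Q_enc|/(4πε₀r²) = (2.57×10^-5)/(4π·8.85×10^-12·(0.702)²) = 4.69e5 N/C.

|E| ≈ 4.69×10^5 N/C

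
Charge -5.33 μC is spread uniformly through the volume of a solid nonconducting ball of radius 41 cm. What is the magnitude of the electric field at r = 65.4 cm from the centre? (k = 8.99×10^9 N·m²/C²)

Symmetry ⇒ E = E(r) r̂. Gaussian sphere of radius r = 65.4 cm (r > R, so the entire charge is enclosed).
Q_enc = -5.33 μC = -5.33e-6 C.
Since E is radial and uniform over the Gaussian sphere, Φ = E·4πr² = Q_enc/ε₀.
E = k|Q_enc|/r² = (8.99×10^9)(5.33×10^-6)/(0.654)² = 1.12×10^5 N/C.

1.12×10^5 V/m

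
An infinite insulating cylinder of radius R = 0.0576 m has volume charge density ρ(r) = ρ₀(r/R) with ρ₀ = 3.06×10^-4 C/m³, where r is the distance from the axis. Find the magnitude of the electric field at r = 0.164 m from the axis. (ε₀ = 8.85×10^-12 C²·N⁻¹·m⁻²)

Coaxial Gaussian cylinder, radius r = 0.164 m, length L (r > R, full charge per length enclosed).
λ_enc = 2π ∫₀^R ρ₀(r'/R)^1 r' dr' = 2πρ₀R²/3 = 2.126e-6 C/m.
By Gauss's law (flux through the curved wall only), E·2πrL = λ_enc L/ε₀.
E = |λ_enc|/(2πε₀r) = (2.126×10^-6)/(2π·8.85×10^-12·0.164) = 2.33e5 N/C.

|E| ≈ 2.33e5 V/m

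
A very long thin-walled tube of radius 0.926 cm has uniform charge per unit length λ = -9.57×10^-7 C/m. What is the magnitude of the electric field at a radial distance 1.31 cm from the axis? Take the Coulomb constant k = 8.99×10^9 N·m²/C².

By cylindrical symmetry E is radial; use a coaxial Gaussian cylinder of radius 1.31 cm and length L (r > 0.926 cm).
The full line charge is enclosed: λ_enc = -9.57e-7 C/m.
Applying ∮E·dA = Q_enc/ε₀ with the end caps contributing no flux:
E = 2k|λ_enc|/r = 2(8.99×10^9)(9.57e-7)/(0.0131) = 1.31×10^6 N/C.

E ≈ 1.31×10^6 N/C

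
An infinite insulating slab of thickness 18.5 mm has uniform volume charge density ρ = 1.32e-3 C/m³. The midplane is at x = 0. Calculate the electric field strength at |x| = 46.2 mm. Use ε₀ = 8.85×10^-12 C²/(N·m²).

The point |x| = 46.2 mm lies outside the slab (half-thickness 0.00925 m). A symmetric pillbox spanning the full slab encloses Q_enc = ρ·d·A.
Flux = 2EA ⇒ E = |ρ|d/(2ε₀), independent of distance outside.
E = (1.32×10^-3)(0.0185)/(2·8.85×10^-12) = 1.38e6 N/C.

E ≈ 1.38×10^6 V/m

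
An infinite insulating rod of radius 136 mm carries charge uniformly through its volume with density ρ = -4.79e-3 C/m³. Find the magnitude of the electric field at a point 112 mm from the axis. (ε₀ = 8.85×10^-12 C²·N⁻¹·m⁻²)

Take a coaxial cylindrical Gaussian surface of radius r = 112 mm and length L (r < R).
Charge inside radius r per length L is ρ·πr²·L, so λ_enc = ρπr² = -1.888e-4 C/m.
By Gauss's law (flux through the curved wall only), E·2πrL = λ_enc L/ε₀.
E = |λ_enc|/(2πε₀r) = (1.888×10^-4)/(2π·8.85×10^-12·0.112) = 3.03×10^7 N/C.

3.03e7 V/m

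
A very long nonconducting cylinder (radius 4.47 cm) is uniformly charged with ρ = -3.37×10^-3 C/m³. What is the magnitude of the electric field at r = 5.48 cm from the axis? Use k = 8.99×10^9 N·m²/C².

E ≈ 6.94e6 N/C

Choose a coaxial cylinder of radius r = 5.48 cm (arbitrary length L) as the Gaussian surface (r > 4.47 cm, full cross-section enclosed).
λ_enc = ρ·πR² = (-3.37e-3)π(0.0447)² = -2.115e-5 C/m.
By Gauss's law (flux through the curved wall only), E·2πrL = λ_enc L/ε₀.
E = 2k|λ_enc|/r = 2(8.99×10^9)(2.115×10^-5)/(0.0548) = 6.94e6 N/C.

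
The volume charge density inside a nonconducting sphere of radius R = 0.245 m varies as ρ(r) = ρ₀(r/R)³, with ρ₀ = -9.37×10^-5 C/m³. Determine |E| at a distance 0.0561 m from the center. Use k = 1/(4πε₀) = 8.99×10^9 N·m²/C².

By spherical symmetry E is radial; choose a Gaussian sphere of radius r = 0.0561 m (r < R).
Integrate the density: Q_enc = 4π ∫₀^r ρ₀(r'/R)^3 r'² dr' = 4πρ₀ r^6/(6·R³) = -4.16×10^-10 C.
Applying ∮E·dA = Q_enc/ε₀ with Φ = E(4πr²):
E = k|Q_enc|/r² = (8.99×10^9)(4.16e-10)/(0.0561)² = 1.19e3 N/C.

|E| = 1.19×10^3 V/m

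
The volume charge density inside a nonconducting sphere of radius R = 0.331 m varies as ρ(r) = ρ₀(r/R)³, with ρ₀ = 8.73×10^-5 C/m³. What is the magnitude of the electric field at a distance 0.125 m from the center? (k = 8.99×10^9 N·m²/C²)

|E| ≈ 1.11×10^4 N/C

By spherical symmetry E is radial; choose a Gaussian sphere of radius r = 0.125 m (r < R).
Integrate the density: Q_enc = 4π ∫₀^r ρ₀(r'/R)^3 r'² dr' = 4πρ₀ r^6/(6·R³) = 1.923×10^-8 C.
By Gauss's law, ∮E·dA = E·4πr² = Q_enc/ε₀.
E = k|Q_enc|/r² = (8.99×10^9)(1.923×10^-8)/(0.125)² = 1.11e4 N/C.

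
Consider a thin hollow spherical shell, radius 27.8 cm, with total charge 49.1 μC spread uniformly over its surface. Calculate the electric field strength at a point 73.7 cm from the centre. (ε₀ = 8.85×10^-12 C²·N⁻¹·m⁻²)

E = 8.13e5 N/C

By spherical symmetry E is radial; choose a Gaussian sphere of radius r = 73.7 cm (r > 27.8 cm).
The entire shell is enclosed: Q_enc = 4.91e-5 C.
Applying ∮E·dA = Q_enc/ε₀ with Φ = E(4πr²):
E = |Q_enc|/(4πε₀r²) = (4.91×10^-5)/(4π·8.85×10^-12·(0.737)²) = 8.13×10^5 N/C.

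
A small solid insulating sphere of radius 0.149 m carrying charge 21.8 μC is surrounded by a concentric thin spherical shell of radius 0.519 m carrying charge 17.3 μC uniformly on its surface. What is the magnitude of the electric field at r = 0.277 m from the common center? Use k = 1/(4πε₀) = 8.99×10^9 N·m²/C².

E = 2.55×10^6 N/C

Symmetry ⇒ E = E(r) r̂. Gaussian sphere of radius r = 0.277 m (between the bodies, 0.149 m < r < 0.519 m).
The shell at 0.519 m lies outside the Gaussian surface, so Q_enc = 21.8 μC = 2.18e-5 C.
Since E is radial and uniform over the Gaussian sphere, Φ = E·4πr² = Q_enc/ε₀.
E = k|Q_enc|/r² = (8.99×10^9)(2.18×10^-5)/(0.277)² = 2.55e6 N/C.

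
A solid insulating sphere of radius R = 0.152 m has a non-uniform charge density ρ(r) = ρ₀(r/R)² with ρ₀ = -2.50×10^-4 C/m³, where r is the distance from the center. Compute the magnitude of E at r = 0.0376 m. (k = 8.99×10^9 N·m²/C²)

Symmetry ⇒ E = E(r) r̂. Gaussian sphere of radius r = 0.0376 m (r < R).
Q_enc = ∫₀^r ρ(r')·4πr'² dr' = (4πρ₀/R²) ∫₀^r r'^4 dr' = 4πρ₀ r^5/(5·R²) = -2.044×10^-9 C.
Applying ∮E·dA = Q_enc/ε₀ with Φ = E(4πr²):
E = k|Q_enc|/r² = (8.99×10^9)(2.044×10^-9)/(0.0376)² = 1.30×10^4 N/C.

E ≈ 1.30×10^4 V/m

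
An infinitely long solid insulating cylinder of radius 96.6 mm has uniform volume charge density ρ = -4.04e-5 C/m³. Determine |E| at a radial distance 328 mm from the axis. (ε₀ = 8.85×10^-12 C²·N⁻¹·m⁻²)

By cylindrical symmetry E is radial; use a coaxial Gaussian cylinder of radius 328 mm and length L (r > 96.6 mm, full cross-section enclosed).
λ_enc = ρ·πR² = (-4.04×10^-5)π(0.0966)² = -1.184×10^-6 C/m.
By Gauss's law (flux through the curved wall only), E·2πrL = λ_enc L/ε₀.
E = |λ_enc|/(2πε₀r) = (1.184×10^-6)/(2π·8.85×10^-12·0.328) = 6.49e4 N/C.

|E| ≈ 6.49×10^4 N/C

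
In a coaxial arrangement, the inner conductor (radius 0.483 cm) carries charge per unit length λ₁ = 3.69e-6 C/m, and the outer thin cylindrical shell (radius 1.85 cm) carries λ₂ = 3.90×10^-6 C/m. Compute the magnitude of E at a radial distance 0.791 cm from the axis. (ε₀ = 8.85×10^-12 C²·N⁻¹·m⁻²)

|E| ≈ 8.39×10^6 N/C

Coaxial Gaussian cylinder, radius r = 0.791 cm, length L (between the conductors, 0.483 cm < r < 1.85 cm).
Only the inner wire is enclosed; the outer shell contributes nothing inside itself. λ_enc = λ₁ = 3.69e-6 C/m.
Gauss's law: E·2πrL = λ_enc L/ε₀.
E = |λ_enc|/(2πε₀r) = (3.69×10^-6)/(2π·8.85×10^-12·0.00791) = 8.39×10^6 N/C.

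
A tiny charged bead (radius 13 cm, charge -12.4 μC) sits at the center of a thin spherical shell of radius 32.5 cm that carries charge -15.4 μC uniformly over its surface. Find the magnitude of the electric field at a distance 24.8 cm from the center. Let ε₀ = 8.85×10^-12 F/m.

|E| = 1.81×10^6 N/C

Take a concentric spherical Gaussian surface of radius r = 24.8 cm (between the bodies, 13 cm < r < 32.5 cm).
Only the inner charge is enclosed; the outer shell contributes nothing inside itself. Q_enc = -12.4 μC = -1.24e-5 C.
Gauss's law: E·4πr² = Q_enc/ε₀.
E = |Q_enc|/(4πε₀r²) = (1.24×10^-5)/(4π·8.85×10^-12·(0.248)²) = 1.81e6 N/C.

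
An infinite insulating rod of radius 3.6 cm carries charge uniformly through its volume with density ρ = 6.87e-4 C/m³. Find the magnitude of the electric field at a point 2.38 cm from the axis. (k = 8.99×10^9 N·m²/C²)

Take a coaxial cylindrical Gaussian surface of radius r = 2.38 cm and length L (r < R).
Charge inside radius r per length L is ρ·πr²·L, so λ_enc = ρπr² = 1.223e-6 C/m.
Applying ∮E·dA = Q_enc/ε₀ with the end caps contributing no flux:
E = 2k|λ_enc|/r = 2(8.99×10^9)(1.223×10^-6)/(0.0238) = 9.24e5 N/C.

|E| ≈ 9.24×10^5 N/C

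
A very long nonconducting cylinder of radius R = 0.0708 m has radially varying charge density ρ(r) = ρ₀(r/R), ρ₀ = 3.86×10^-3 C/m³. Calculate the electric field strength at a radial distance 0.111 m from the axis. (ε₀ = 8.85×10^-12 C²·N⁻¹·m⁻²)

|E| = 6.57×10^6 N/C

Choose a coaxial cylinder of radius r = 0.111 m (arbitrary length L) as the Gaussian surface (r > R, full charge per length enclosed).
λ_enc = 2π ∫₀^R ρ₀(r'/R)^1 r' dr' = 2πρ₀R²/3 = 4.052×10^-5 C/m.
Since E is radial and uniform over the curved surface, Φ = E·2πrL = Q_enc/ε₀ = λ_enc L/ε₀.
E = |λ_enc|/(2πε₀r) = (4.052e-5)/(2π·8.85×10^-12·0.111) = 6.57e6 N/C.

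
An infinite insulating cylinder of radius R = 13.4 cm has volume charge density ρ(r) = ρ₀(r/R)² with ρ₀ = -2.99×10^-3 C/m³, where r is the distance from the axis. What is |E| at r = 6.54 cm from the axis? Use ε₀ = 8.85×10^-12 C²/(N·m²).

Choose a coaxial cylinder of radius r = 6.54 cm (arbitrary length L) as the Gaussian surface (r < R).
λ_enc = ∫₀^r ρ(r')·2πr' dr' = (2πρ₀/R²)·r^4/4 = -4.785×10^-6 C/m.
Since E is radial and uniform over the curved surface, Φ = E·2πrL = Q_enc/ε₀ = λ_enc L/ε₀.
E = |λ_enc|/(2πε₀r) = (4.785×10^-6)/(2π·8.85×10^-12·0.0654) = 1.32×10^6 N/C.

E ≈ 1.32×10^6 V/m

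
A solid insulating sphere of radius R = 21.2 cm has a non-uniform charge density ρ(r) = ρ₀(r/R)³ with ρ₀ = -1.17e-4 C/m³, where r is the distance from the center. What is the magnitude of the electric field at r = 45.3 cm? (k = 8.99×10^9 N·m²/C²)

|E| ≈ 1.02e5 N/C

Use a concentric Gaussian sphere at r = 45.3 cm (r > R, all charge enclosed).
Q_enc = 4π ∫₀^R ρ₀(r'/R)^3 r'² dr' = 4πρ₀R³/6 = -2.335×10^-6 C.
Since E is radial and uniform over the Gaussian sphere, Φ = E·4πr² = Q_enc/ε₀.
E = k|Q_enc|/r² = (8.99×10^9)(2.335e-6)/(0.453)² = 1.02e5 N/C.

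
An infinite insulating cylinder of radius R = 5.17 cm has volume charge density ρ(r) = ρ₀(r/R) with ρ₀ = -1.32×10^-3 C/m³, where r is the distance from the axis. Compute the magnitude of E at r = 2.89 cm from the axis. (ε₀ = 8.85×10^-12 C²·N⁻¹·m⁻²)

|E| ≈ 8.03×10^5 V/m

Choose a coaxial cylinder of radius r = 2.89 cm (arbitrary length L) as the Gaussian surface (r < R).
Integrating ρ over the cross-section to radius r: λ_enc = (2πρ₀/R) ∫₀^r r'^2 dr' = 2πρ₀ r^3/(3·R) = -1.291×10^-6 C/m.
Since E is radial and uniform over the curved surface, Φ = E·2πrL = Q_enc/ε₀ = λ_enc L/ε₀.
E = |λ_enc|/(2πε₀r) = (1.291×10^-6)/(2π·8.85×10^-12·0.0289) = 8.03e5 N/C.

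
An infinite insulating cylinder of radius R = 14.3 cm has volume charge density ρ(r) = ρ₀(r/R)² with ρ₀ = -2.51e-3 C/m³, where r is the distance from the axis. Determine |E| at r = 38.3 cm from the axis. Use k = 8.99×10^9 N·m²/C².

By cylindrical symmetry E is radial; use a coaxial Gaussian cylinder of radius 38.3 cm and length L (r > R, full charge per length enclosed).
λ_enc = 2π ∫₀^R ρ₀(r'/R)^2 r' dr' = 2πρ₀R²/4 = -8.062e-5 C/m.
Since E is radial and uniform over the curved surface, Φ = E·2πrL = Q_enc/ε₀ = λ_enc L/ε₀.
E = 2k|λ_enc|/r = 2(8.99×10^9)(8.062e-5)/(0.383) = 3.78e6 N/C.

E ≈ 3.78×10^6 V/m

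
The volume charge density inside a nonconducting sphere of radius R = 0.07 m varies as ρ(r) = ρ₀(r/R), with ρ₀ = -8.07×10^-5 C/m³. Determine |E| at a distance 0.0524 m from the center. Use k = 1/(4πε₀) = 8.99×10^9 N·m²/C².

Symmetry ⇒ E = E(r) r̂. Gaussian sphere of radius r = 0.0524 m (r < R).
Q_enc = ∫₀^r ρ(r')·4πr'² dr' = (4πρ₀/R) ∫₀^r r'^3 dr' = 4πρ₀ r^4/(4·R) = -2.731×10^-8 C.
Gauss's law: E·4πr² = Q_enc/ε₀.
E = k|Q_enc|/r² = (8.99×10^9)(2.731×10^-8)/(0.0524)² = 8.94×10^4 N/C.

8.94×10^4 N/C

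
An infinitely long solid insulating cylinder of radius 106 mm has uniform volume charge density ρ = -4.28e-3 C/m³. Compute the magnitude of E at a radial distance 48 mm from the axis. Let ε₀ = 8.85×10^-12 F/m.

E ≈ 1.16×10^7 N/C

Choose a coaxial cylinder of radius r = 48 mm (arbitrary length L) as the Gaussian surface (r < R).
Enclosed charge per unit length: λ_enc = ρ·πr² = (-4.28×10^-3)π(0.048)² = -3.098×10^-5 C/m.
Gauss's law: E·2πrL = λ_enc L/ε₀.
E = |λ_enc|/(2πε₀r) = (3.098×10^-5)/(2π·8.85×10^-12·0.048) = 1.16e7 N/C.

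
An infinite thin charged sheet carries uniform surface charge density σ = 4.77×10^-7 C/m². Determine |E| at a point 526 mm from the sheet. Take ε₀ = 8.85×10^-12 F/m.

The symmetry is planar: E is normal to the sheet and the same magnitude on both sides. Take a pillbox straddling the sheet with end-cap area A.
Only the two end caps contribute flux: Φ = 2EA. With Q_enc = σA, Gauss's law gives E = |σ|/(2ε₀).
E = |σ|/(2ε₀) = (4.77×10^-7)/(2·8.85×10^-12) = 2.69e4 N/C.

E ≈ 2.69×10^4 N/C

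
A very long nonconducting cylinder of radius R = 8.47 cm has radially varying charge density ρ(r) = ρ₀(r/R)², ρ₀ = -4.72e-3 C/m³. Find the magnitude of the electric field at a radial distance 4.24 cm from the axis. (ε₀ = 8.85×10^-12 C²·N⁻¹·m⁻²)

1.42×10^6 V/m

Choose a coaxial cylinder of radius r = 4.24 cm (arbitrary length L) as the Gaussian surface (r < R).
λ_enc = ∫₀^r ρ(r')·2πr' dr' = (2πρ₀/R²)·r^4/4 = -3.34e-6 C/m.
Since E is radial and uniform over the curved surface, Φ = E·2πrL = Q_enc/ε₀ = λ_enc L/ε₀.
E = |λ_enc|/(2πε₀r) = (3.34×10^-6)/(2π·8.85×10^-12·0.0424) = 1.42e6 N/C.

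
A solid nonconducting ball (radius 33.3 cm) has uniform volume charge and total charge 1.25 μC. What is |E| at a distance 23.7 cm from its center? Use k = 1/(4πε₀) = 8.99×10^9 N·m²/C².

|E| ≈ 7.21×10^4 N/C

Symmetry ⇒ E = E(r) r̂. Gaussian sphere of radius r = 23.7 cm (r < R).
Only the charge within r is enclosed: Q_enc = Q·(r/R)³ = (1.25 μC)·(23.7 cm/33.3 cm)³ = 4.506×10^-7 C.
By Gauss's law, ∮E·dA = E·4πr² = Q_enc/ε₀.
E = k|Q_enc|/r² = (8.99×10^9)(4.506×10^-7)/(0.237)² = 7.21×10^4 N/C.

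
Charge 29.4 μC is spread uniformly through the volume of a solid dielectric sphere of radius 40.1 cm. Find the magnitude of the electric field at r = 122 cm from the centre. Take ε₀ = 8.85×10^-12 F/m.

1.78×10^5 V/m

Symmetry ⇒ E = E(r) r̂. Gaussian sphere of radius r = 122 cm (r > R, so the entire charge is enclosed).
Q_enc = 29.4 μC = 2.94e-5 C.
Applying ∮E·dA = Q_enc/ε₀ with Φ = E(4πr²):
E = |Q_enc|/(4πε₀r²) = (2.94×10^-5)/(4π·8.85×10^-12·(1.22)²) = 1.78×10^5 N/C.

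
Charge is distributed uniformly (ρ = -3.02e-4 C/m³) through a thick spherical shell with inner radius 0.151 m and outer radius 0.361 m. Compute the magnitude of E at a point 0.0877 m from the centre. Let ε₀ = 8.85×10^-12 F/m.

Symmetry ⇒ E = E(r) r̂. Gaussian sphere of radius r = 0.0877 m (r < 0.151 m, inside the empty cavity).
Q_enc = 0 (all charge lies at larger r); Gauss's law gives E = 0.

|E| = 0 V/m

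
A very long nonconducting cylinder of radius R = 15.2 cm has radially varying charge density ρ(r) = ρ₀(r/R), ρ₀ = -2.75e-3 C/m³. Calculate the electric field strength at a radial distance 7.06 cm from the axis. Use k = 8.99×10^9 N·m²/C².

Choose a coaxial cylinder of radius r = 7.06 cm (arbitrary length L) as the Gaussian surface (r < R).
Integrating ρ over the cross-section to radius r: λ_enc = (2πρ₀/R) ∫₀^r r'^2 dr' = 2πρ₀ r^3/(3·R) = -1.333×10^-5 C/m.
Gauss's law: E·2πrL = λ_enc L/ε₀.
E = 2k|λ_enc|/r = 2(8.99×10^9)(1.333×10^-5)/(0.0706) = 3.40×10^6 N/C.

E ≈ 3.40×10^6 N/C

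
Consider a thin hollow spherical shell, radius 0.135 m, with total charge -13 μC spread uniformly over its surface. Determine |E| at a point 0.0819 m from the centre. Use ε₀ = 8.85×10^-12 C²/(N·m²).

Symmetry ⇒ E = E(r) r̂. Gaussian sphere of radius r = 0.0819 m (inside the shell, r < 0.135 m).
No charge lies within this surface, so Q_enc = 0 and Gauss's law gives E·4πr² = 0 ⇒ E = 0.

|E| = 0 V/m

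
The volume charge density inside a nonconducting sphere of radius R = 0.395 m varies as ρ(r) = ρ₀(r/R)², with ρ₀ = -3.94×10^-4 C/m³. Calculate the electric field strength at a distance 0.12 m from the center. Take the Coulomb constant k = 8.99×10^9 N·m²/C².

Use a concentric Gaussian sphere at r = 0.12 m (r < R).
Integrate the density: Q_enc = 4π ∫₀^r ρ₀(r'/R)^2 r'² dr' = 4πρ₀ r^5/(5·R²) = -1.579×10^-7 C.
By Gauss's law, ∮E·dA = E·4πr² = Q_enc/ε₀.
E = k|Q_enc|/r² = (8.99×10^9)(1.579e-7)/(0.12)² = 9.86e4 N/C.

E = 9.86×10^4 N/C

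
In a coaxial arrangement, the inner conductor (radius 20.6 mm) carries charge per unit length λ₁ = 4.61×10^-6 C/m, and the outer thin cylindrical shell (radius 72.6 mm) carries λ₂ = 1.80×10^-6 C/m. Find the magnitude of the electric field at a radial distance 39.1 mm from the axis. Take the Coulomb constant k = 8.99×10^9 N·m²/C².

2.12×10^6 N/C

Take a coaxial cylindrical Gaussian surface of radius r = 39.1 mm and length L (between the conductors, 20.6 mm < r < 72.6 mm).
The shell at 72.6 mm lies outside the Gaussian surface, so λ_enc = λ₁ = 4.61×10^-6 C/m.
Gauss's law: E·2πrL = λ_enc L/ε₀.
E = 2k|λ_enc|/r = 2(8.99×10^9)(4.61×10^-6)/(0.0391) = 2.12×10^6 N/C.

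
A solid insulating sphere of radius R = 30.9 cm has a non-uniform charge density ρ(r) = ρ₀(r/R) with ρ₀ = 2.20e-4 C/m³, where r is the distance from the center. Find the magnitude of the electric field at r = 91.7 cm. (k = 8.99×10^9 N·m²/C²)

Use a concentric Gaussian sphere at r = 91.7 cm (r > R, all charge enclosed).
Q_enc = 4π ∫₀^R ρ₀(r'/R)^1 r'² dr' = 4πρ₀R³/4 = 2.039×10^-5 C.
By Gauss's law, ∮E·dA = E·4πr² = Q_enc/ε₀.
E = k|Q_enc|/r² = (8.99×10^9)(2.039×10^-5)/(0.917)² = 2.18e5 N/C.

E ≈ 2.18×10^5 N/C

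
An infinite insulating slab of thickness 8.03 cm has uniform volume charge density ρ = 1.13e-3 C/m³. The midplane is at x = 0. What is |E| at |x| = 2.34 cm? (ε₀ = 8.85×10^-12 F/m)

E = 2.99e6 N/C

By symmetry E is perpendicular to the slab. A Gaussian pillbox from −2.34 cm to +2.34 cm (face area A) lies entirely within the slab.
Q_enc = ρ·(2x)·A and flux = 2EA, so 2EA = 2ρxA/ε₀ ⇒ E = |ρ|x/ε₀.
E = (1.13e-3)(0.0234)/(8.85×10^-12) = 2.99e6 N/C.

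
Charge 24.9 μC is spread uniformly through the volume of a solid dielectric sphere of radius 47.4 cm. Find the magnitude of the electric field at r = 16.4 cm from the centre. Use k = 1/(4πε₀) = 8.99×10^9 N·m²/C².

E ≈ 3.45e5 N/C

By spherical symmetry E is radial; choose a Gaussian sphere of radius r = 16.4 cm (r < R).
Only the charge within r is enclosed: Q_enc = Q·(r/R)³ = (24.9 μC)·(16.4 cm/47.4 cm)³ = 1.031×10^-6 C.
Applying ∮E·dA = Q_enc/ε₀ with Φ = E(4πr²):
E = k|Q_enc|/r² = (8.99×10^9)(1.031e-6)/(0.164)² = 3.45e5 N/C.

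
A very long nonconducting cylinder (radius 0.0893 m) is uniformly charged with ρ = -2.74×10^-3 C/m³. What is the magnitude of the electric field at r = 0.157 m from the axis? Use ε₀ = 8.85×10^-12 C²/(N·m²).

Coaxial Gaussian cylinder, radius r = 0.157 m, length L (r > 0.0893 m, full cross-section enclosed).
λ_enc = ρ·πR² = (-2.74×10^-3)π(0.0893)² = -6.864e-5 C/m.
By Gauss's law (flux through the curved wall only), E·2πrL = λ_enc L/ε₀.
E = |λ_enc|/(2πε₀r) = (6.864×10^-5)/(2π·8.85×10^-12·0.157) = 7.86×10^6 N/C.

|E| = 7.86×10^6 N/C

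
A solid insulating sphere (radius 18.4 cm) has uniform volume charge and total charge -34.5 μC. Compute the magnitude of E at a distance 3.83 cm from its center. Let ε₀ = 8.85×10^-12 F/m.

|E| = 1.91×10^6 N/C

Take a concentric spherical Gaussian surface of radius r = 3.83 cm (r < R).
Only the charge within r is enclosed: Q_enc = Q·(r/R)³ = (-34.5 μC)·(3.83 cm/18.4 cm)³ = -3.111×10^-7 C.
Applying ∮E·dA = Q_enc/ε₀ with Φ = E(4πr²):
E = |Q_enc|/(4πε₀r²) = (3.111e-7)/(4π·8.85×10^-12·(0.0383)²) = 1.91e6 N/C.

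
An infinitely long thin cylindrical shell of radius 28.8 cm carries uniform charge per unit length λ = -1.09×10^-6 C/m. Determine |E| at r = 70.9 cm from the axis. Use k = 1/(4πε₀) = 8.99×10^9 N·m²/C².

By cylindrical symmetry E is radial; use a coaxial Gaussian cylinder of radius 70.9 cm and length L (r > 28.8 cm).
The full line charge is enclosed: λ_enc = -1.09×10^-6 C/m.
Since E is radial and uniform over the curved surface, Φ = E·2πrL = Q_enc/ε₀ = λ_enc L/ε₀.
E = 2k|λ_enc|/r = 2(8.99×10^9)(1.09×10^-6)/(0.709) = 2.76e4 N/C.

|E| = 2.76e4 N/C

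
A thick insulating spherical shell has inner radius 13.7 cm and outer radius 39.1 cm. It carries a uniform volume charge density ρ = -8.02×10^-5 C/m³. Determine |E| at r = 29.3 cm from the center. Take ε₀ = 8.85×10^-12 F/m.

Use a concentric Gaussian sphere at r = 29.3 cm (within the shell material, 13.7 cm < r < 39.1 cm).
Enclosed charge is the volume from a to r: Q_enc = (4π/3)ρ(r³ − a³) = -7.586×10^-6 C.
Gauss's law: E·4πr² = Q_enc/ε₀.
E = |Q_enc|/(4πε₀r²) = (7.586×10^-6)/(4π·8.85×10^-12·(0.293)²) = 7.95×10^5 N/C.

|E| = 7.95×10^5 N/C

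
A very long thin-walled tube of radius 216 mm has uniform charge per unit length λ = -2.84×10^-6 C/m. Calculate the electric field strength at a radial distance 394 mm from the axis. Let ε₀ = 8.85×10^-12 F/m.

Coaxial Gaussian cylinder, radius r = 394 mm, length L (r > 216 mm).
The full line charge is enclosed: λ_enc = -2.84e-6 C/m.
Applying ∮E·dA = Q_enc/ε₀ with the end caps contributing no flux:
E = |λ_enc|/(2πε₀r) = (2.84×10^-6)/(2π·8.85×10^-12·0.394) = 1.30×10^5 N/C.

1.30e5 V/m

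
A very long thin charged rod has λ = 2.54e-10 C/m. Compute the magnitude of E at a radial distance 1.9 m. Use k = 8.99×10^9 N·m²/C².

By cylindrical symmetry E is radial; use a coaxial Gaussian cylinder of radius 1.9 m and length L.
Q_enc = λL, so λ_enc = 2.54e-10 C/m.
Applying ∮E·dA = Q_enc/ε₀ with the end caps contributing no flux:
E = 2k|λ_enc|/r = 2(8.99×10^9)(2.54×10^-10)/(1.9) = 2.4 N/C.

E ≈ 2.4 N/C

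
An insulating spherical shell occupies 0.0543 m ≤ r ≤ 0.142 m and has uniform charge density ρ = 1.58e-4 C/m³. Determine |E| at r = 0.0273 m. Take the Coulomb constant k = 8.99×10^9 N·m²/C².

|E| = 0 V/m

Symmetry ⇒ E = E(r) r̂. Gaussian sphere of radius r = 0.0273 m (r < 0.0543 m, inside the empty cavity).
No charge is enclosed, so by Gauss's law E·4πr² = 0 ⇒ E = 0.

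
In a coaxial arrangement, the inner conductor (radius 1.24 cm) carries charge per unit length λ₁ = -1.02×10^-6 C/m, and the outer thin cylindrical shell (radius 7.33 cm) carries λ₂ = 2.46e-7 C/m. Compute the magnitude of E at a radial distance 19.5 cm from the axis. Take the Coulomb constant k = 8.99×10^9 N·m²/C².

Choose a coaxial cylinder of radius r = 19.5 cm (arbitrary length L) as the Gaussian surface (r > 7.33 cm, enclosing both).
λ_enc = λ₁ + λ₂ = (-1.02e-6) + (2.46×10^-7) = -7.74×10^-7 C/m.
Applying ∮E·dA = Q_enc/ε₀ with the end caps contributing no flux:
E = 2k|λ_enc|/r = 2(8.99×10^9)(7.74×10^-7)/(0.195) = 7.14×10^4 N/C.

E ≈ 7.14e4 N/C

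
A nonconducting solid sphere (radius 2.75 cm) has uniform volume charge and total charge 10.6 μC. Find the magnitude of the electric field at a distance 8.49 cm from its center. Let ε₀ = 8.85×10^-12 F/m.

Take a concentric spherical Gaussian surface of radius r = 8.49 cm (r > R, so the entire charge is enclosed).
Q_enc = 10.6 μC = 1.06×10^-5 C.
Gauss's law: E·4πr² = Q_enc/ε₀.
E = |Q_enc|/(4πε₀r²) = (1.06e-5)/(4π·8.85×10^-12·(0.0849)²) = 1.32×10^7 N/C.

E = 1.32×10^7 V/m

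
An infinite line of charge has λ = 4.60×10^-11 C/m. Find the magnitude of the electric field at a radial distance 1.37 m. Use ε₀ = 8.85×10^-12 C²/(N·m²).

By cylindrical symmetry E is radial; use a coaxial Gaussian cylinder of radius 1.37 m and length L.
Q_enc = λL, so λ_enc = 4.60×10^-11 C/m.
Gauss's law: E·2πrL = λ_enc L/ε₀.
E = |λ_enc|/(2πε₀r) = (4.60×10^-11)/(2π·8.85×10^-12·1.37) = 0.604 N/C.

0.604 N/C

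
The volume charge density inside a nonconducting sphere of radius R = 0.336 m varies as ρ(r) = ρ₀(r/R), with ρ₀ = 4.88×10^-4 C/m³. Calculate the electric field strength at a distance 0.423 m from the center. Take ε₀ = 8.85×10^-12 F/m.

Use a concentric Gaussian sphere at r = 0.423 m (r > R, all charge enclosed).
Q_enc = 4π ∫₀^R ρ₀(r'/R)^1 r'² dr' = 4πρ₀R³/4 = 5.816×10^-5 C.
Since E is radial and uniform over the Gaussian sphere, Φ = E·4πr² = Q_enc/ε₀.
E = |Q_enc|/(4πε₀r²) = (5.816×10^-5)/(4π·8.85×10^-12·(0.423)²) = 2.92e6 N/C.

2.92×10^6 N/C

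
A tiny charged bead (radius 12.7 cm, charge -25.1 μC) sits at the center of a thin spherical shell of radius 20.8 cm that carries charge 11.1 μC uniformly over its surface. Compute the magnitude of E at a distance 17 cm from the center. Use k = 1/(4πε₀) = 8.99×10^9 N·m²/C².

|E| = 7.81e6 V/m

Use a concentric Gaussian sphere at r = 17 cm (between the bodies, 12.7 cm < r < 20.8 cm).
Only the inner charge is enclosed; the outer shell contributes nothing inside itself. Q_enc = -25.1 μC = -2.51×10^-5 C.
By Gauss's law, ∮E·dA = E·4πr² = Q_enc/ε₀.
E = k|Q_enc|/r² = (8.99×10^9)(2.51×10^-5)/(0.17)² = 7.81×10^6 N/C.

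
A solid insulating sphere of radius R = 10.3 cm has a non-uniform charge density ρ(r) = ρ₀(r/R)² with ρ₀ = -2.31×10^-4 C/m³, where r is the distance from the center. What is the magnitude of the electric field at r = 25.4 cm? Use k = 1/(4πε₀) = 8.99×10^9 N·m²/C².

E = 8.84×10^4 N/C

By spherical symmetry E is radial; choose a Gaussian sphere of radius r = 25.4 cm (r > R, all charge enclosed).
Q_enc = 4π ∫₀^R ρ₀(r'/R)^2 r'² dr' = 4πρ₀R³/5 = -6.344×10^-7 C.
Since E is radial and uniform over the Gaussian sphere, Φ = E·4πr² = Q_enc/ε₀.
E = k|Q_enc|/r² = (8.99×10^9)(6.344×10^-7)/(0.254)² = 8.84×10^4 N/C.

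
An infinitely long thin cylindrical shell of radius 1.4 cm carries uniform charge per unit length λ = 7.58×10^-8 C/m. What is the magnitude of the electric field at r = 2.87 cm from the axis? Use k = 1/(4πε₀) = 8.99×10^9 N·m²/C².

|E| ≈ 4.75×10^4 V/m

Choose a coaxial cylinder of radius r = 2.87 cm (arbitrary length L) as the Gaussian surface (r > 1.4 cm).
The full line charge is enclosed: λ_enc = 7.58e-8 C/m.
Gauss's law: E·2πrL = λ_enc L/ε₀.
E = 2k|λ_enc|/r = 2(8.99×10^9)(7.58e-8)/(0.0287) = 4.75×10^4 N/C.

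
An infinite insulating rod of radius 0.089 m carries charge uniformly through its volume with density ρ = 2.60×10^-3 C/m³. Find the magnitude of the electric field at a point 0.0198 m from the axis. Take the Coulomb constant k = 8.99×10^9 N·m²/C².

|E| ≈ 2.91×10^6 N/C

By cylindrical symmetry E is radial; use a coaxial Gaussian cylinder of radius 0.0198 m and length L (r < R).
Enclosed charge per unit length: λ_enc = ρ·πr² = (2.60×10^-3)π(0.0198)² = 3.202e-6 C/m.
Since E is radial and uniform over the curved surface, Φ = E·2πrL = Q_enc/ε₀ = λ_enc L/ε₀.
E = 2k|λ_enc|/r = 2(8.99×10^9)(3.202×10^-6)/(0.0198) = 2.91e6 N/C.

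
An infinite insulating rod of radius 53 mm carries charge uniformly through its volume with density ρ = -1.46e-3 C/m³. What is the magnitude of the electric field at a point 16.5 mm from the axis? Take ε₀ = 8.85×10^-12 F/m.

Choose a coaxial cylinder of radius r = 16.5 mm (arbitrary length L) as the Gaussian surface (r < R).
Enclosed charge per unit length: λ_enc = ρ·πr² = (-1.46×10^-3)π(0.0165)² = -1.249×10^-6 C/m.
Gauss's law: E·2πrL = λ_enc L/ε₀.
E = |λ_enc|/(2πε₀r) = (1.249×10^-6)/(2π·8.85×10^-12·0.0165) = 1.36e6 N/C.

|E| = 1.36e6 V/m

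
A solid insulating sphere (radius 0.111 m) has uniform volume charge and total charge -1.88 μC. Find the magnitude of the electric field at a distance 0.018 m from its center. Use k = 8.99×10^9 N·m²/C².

2.22e5 N/C

Symmetry ⇒ E = E(r) r̂. Gaussian sphere of radius r = 0.018 m (r < R).
Only the charge within r is enclosed: Q_enc = Q·(r/R)³ = (-1.88 μC)·(0.018 m/0.111 m)³ = -8.017×10^-9 C.
By Gauss's law, ∮E·dA = E·4πr² = Q_enc/ε₀.
E = k|Q_enc|/r² = (8.99×10^9)(8.017×10^-9)/(0.018)² = 2.22e5 N/C.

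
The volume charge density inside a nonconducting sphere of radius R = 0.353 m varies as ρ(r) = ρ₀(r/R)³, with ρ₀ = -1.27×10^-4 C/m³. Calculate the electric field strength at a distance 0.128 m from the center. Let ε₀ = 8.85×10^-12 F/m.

E ≈ 1.46×10^4 V/m

By spherical symmetry E is radial; choose a Gaussian sphere of radius r = 0.128 m (r < R).
Integrate the density: Q_enc = 4π ∫₀^r ρ₀(r'/R)^3 r'² dr' = 4πρ₀ r^6/(6·R³) = -2.659×10^-8 C.
Applying ∮E·dA = Q_enc/ε₀ with Φ = E(4πr²):
E = |Q_enc|/(4πε₀r²) = (2.659×10^-8)/(4π·8.85×10^-12·(0.128)²) = 1.46e4 N/C.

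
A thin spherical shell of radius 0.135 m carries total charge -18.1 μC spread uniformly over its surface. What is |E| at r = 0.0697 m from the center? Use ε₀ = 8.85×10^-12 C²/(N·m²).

Take a concentric spherical Gaussian surface of radius r = 0.0697 m (inside the shell, r < 0.135 m).
No charge lies within this surface, so Q_enc = 0 and Gauss's law gives E·4πr² = 0 ⇒ E = 0.

|E| = 0 V/m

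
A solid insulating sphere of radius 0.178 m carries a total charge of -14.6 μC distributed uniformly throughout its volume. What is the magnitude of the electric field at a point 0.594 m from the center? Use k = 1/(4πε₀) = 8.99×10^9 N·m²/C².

3.72×10^5 N/C

By spherical symmetry E is radial; choose a Gaussian sphere of radius r = 0.594 m (r > R, so the entire charge is enclosed).
Q_enc = -14.6 μC = -1.46e-5 C.
Applying ∮E·dA = Q_enc/ε₀ with Φ = E(4πr²):
E = k|Q_enc|/r² = (8.99×10^9)(1.46×10^-5)/(0.594)² = 3.72e5 N/C.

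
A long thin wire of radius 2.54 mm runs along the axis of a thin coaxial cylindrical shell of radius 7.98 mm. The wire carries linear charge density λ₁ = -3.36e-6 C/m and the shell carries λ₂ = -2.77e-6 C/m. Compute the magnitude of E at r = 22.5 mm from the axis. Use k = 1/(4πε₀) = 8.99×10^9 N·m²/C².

4.90×10^6 N/C

By cylindrical symmetry E is radial; use a coaxial Gaussian cylinder of radius 22.5 mm and length L (r > 7.98 mm, enclosing both).
λ_enc = λ₁ + λ₂ = (-3.36×10^-6) + (-2.77×10^-6) = -6.13×10^-6 C/m.
Gauss's law: E·2πrL = λ_enc L/ε₀.
E = 2k|λ_enc|/r = 2(8.99×10^9)(6.13×10^-6)/(0.0225) = 4.90×10^6 N/C.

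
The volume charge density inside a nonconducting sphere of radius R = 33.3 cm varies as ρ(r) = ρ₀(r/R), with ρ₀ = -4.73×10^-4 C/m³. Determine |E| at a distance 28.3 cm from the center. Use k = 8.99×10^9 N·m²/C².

E ≈ 3.21×10^6 V/m

By spherical symmetry E is radial; choose a Gaussian sphere of radius r = 28.3 cm (r < R).
Integrate the density: Q_enc = 4π ∫₀^r ρ₀(r'/R)^1 r'² dr' = 4πρ₀ r^4/(4·R) = -2.862e-5 C.
By Gauss's law, ∮E·dA = E·4πr² = Q_enc/ε₀.
E = k|Q_enc|/r² = (8.99×10^9)(2.862×10^-5)/(0.283)² = 3.21×10^6 N/C.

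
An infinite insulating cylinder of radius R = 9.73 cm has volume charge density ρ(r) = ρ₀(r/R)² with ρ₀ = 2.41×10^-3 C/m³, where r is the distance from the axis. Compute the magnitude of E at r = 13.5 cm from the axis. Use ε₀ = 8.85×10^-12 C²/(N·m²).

|E| ≈ 4.77×10^6 N/C

By cylindrical symmetry E is radial; use a coaxial Gaussian cylinder of radius 13.5 cm and length L (r > R, full charge per length enclosed).
λ_enc = 2π ∫₀^R ρ₀(r'/R)^2 r' dr' = 2πρ₀R²/4 = 3.584×10^-5 C/m.
Applying ∮E·dA = Q_enc/ε₀ with the end caps contributing no flux:
E = |λ_enc|/(2πε₀r) = (3.584e-5)/(2π·8.85×10^-12·0.135) = 4.77e6 N/C.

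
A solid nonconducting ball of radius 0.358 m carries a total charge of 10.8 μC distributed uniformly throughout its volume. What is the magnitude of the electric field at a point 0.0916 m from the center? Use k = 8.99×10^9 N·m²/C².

Symmetry ⇒ E = E(r) r̂. Gaussian sphere of radius r = 0.0916 m (r < R).
Only the charge within r is enclosed: Q_enc = Q·(r/R)³ = (10.8 μC)·(0.0916 m/0.358 m)³ = 1.809×10^-7 C.
Applying ∮E·dA = Q_enc/ε₀ with Φ = E(4πr²):
E = k|Q_enc|/r² = (8.99×10^9)(1.809×10^-7)/(0.0916)² = 1.94×10^5 N/C.

1.94e5 N/C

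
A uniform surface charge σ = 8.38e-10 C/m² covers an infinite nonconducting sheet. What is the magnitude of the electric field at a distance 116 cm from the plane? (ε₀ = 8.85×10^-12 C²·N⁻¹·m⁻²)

By planar symmetry E is perpendicular to the sheet and uniform; use a Gaussian pillbox with flat faces of area A on each side of the sheet.
Flux Φ = 2EA and Q_enc = σA, so 2EA = σA/ε₀ ⇒ E = |σ|/(2ε₀), independent of distance.
E = |σ|/(2ε₀) = (8.38e-10)/(2·8.85×10^-12) = 47.3 N/C.

E ≈ 47.3 N/C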